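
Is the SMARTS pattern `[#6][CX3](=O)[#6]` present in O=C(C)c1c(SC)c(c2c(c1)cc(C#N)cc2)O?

The pattern [#6][CX3](=O)[#6] describes a carbonyl carbon (no H) flanked by two carbons — a ketone.
The molecule carries an acetyl/ketone group (-C(=O)CH3), whose atoms satisfy every constraint of the query, so the pattern matches.

Yes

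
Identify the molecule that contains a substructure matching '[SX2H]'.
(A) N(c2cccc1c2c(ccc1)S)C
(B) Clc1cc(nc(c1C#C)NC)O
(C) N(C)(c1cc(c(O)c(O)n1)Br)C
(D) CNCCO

A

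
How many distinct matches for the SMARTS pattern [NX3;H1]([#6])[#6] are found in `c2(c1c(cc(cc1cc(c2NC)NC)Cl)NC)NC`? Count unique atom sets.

4

[NX3;H1]([#6])[#6] is the SMARTS for a secondary amine: a trivalent nitrogen with one H, bonded to two carbons.
The molecule carries 4 separate instances of an N-methylamino group (-NHCH3) meeting every constraint; each maps to a distinct set of atoms, giving 4 matches.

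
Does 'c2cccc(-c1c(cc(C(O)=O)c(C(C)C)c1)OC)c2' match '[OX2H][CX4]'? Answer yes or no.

The pattern [OX2H][CX4] describes a hydroxyl oxygen bound to an sp3 (X4) carbon — an aliphatic alcohol.
The closest candidate here is a carboxylic acid group (-C(=O)OH), but the -OH is on a CX3 carbonyl carbon, not a CX4 carbon. No other fragment satisfies the full query, so there is no match.

No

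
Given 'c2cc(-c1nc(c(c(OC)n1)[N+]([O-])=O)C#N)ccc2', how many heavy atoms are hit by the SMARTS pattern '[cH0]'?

The query [cH0] means: aromatic carbon with no attached hydrogen (substituted or ring-fusion).
Check the 19 heavy atoms by environment: 2× n (aromatic, H0) → no; 5× c (aromatic, H0) → match; 5× c (aromatic, H1) → no; 1× N (charge +1, H0) → no; 1× O (charge -1, H0) → no; 2× O (H0) → no; 1× C (H3) → no; 1× C (H0) → no; 1× N (H0) → no.
That gives 5 matching atoms.

5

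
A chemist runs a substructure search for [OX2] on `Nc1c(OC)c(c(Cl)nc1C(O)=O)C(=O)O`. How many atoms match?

3

The query [OX2] means: aliphatic oxygen with two total connections — ether, hydroxyl, or ester single-bond O.
Check the 16 heavy atoms by environment: 1× n (aromatic, X2) → no; 5× c (aromatic, X3) → no; 1× Cl (X1) → no; 3× O (X2) → match; 1× C (X4) → no; 1× N (X3) → no; 2× C (X3) → no; 2× O (X1) → no.
That gives 3 matching atoms.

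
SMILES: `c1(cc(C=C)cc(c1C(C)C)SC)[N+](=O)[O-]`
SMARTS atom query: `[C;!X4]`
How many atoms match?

Check the 16 heavy atoms by environment: 6× c (aromatic, X3) → no; 1× N (charge +1, X3) → no; 1× O (charge -1, X1) → no; 1× O (X1) → no; 4× C (X4) → no; 2× C (X3) → match; 1× S (X2) → no.
That gives 2 matching atoms.

2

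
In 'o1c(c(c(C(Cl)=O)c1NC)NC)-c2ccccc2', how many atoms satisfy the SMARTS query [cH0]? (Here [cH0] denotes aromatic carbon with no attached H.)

5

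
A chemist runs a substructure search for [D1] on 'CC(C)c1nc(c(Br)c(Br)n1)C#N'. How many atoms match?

5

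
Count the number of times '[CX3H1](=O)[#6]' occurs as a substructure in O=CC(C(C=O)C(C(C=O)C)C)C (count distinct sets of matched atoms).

3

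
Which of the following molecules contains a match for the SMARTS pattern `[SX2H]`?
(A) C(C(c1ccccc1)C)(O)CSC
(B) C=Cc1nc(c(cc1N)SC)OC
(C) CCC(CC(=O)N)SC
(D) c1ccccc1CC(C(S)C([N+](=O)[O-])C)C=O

[SX2H] describes an aliphatic sulfur with two connections, one being H (a thiol).
(A) has a methylthio ether (-SCH3) but the sulfur has H0 (bonded to two carbons), not H1.
(B) has a methylthio ether (-SCH3) but the sulfur has H0 (bonded to two carbons), not H1.
(C) has a methylthio ether (-SCH3) but the sulfur has H0 (bonded to two carbons), not H1.
(D) contains a thiol (-SH), which satisfies every atom and bond constraint.
So the answer is (D).

D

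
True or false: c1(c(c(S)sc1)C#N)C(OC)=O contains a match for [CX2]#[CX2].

False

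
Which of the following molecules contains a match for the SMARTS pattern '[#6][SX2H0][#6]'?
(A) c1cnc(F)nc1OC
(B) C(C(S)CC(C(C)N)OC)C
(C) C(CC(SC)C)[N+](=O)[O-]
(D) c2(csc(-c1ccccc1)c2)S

[#6][SX2H0][#6] describes an aliphatic sulfur bridging two carbons with no H on the sulfur (a thioether).
(A) has a methoxy ether (-OCH3) but the bridging atom is O, not S.
(B) has a thiol (-SH) but the sulfur has H1, not H0 bridging two carbons.
(C) contains a methylthio ether (-SCH3), which satisfies every atom and bond constraint.
(D) has a thiol (-SH) but the sulfur has H1, not H0 bridging two carbons.
So the answer is (C).

C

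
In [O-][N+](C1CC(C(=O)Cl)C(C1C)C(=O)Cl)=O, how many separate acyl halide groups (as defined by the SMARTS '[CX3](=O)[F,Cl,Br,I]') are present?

2

[CX3](=O)[F,Cl,Br,I] is the SMARTS for an acyl halide: a carbonyl carbon bonded to a halogen.
The molecule carries 2 separate instances of an acyl chloride (-C(=O)Cl) meeting every constraint; each maps to a distinct set of atoms, giving 2 matches.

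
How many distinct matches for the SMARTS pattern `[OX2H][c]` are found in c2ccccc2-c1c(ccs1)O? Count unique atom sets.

[OX2H][c] is the SMARTS for a phenol: a hydroxyl oxygen attached to an aromatic carbon.
Exactly one fragment in the molecule meets all constraints, giving 1 match.

1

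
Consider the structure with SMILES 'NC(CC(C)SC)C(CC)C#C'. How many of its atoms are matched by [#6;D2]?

3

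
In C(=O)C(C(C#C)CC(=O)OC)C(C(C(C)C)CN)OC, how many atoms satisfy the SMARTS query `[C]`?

15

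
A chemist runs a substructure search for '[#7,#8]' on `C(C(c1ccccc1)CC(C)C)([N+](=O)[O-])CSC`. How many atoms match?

3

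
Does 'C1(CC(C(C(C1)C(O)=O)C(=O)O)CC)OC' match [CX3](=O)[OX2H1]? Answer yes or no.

The pattern [CX3](=O)[OX2H1] describes an sp2 carbon double-bonded to O and single-bonded to an -OH oxygen — a carboxylic acid.
The molecule carries a carboxylic acid group (-C(=O)OH), whose atoms satisfy every constraint of the query, so the pattern matches.

Yes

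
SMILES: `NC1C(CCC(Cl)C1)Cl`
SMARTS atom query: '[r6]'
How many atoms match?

6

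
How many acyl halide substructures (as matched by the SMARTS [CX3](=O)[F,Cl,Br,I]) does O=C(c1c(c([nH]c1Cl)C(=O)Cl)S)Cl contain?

[CX3](=O)[F,Cl,Br,I] is the SMARTS for an acyl halide: a carbonyl carbon bonded to a halogen.
The molecule carries 2 separate instances of an acyl chloride (-C(=O)Cl) meeting every constraint; each maps to a distinct set of atoms, giving 2 matches.

2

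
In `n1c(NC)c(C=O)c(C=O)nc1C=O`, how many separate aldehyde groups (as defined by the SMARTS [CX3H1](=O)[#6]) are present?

[CX3H1](=O)[#6] is the SMARTS for an aldehyde: an sp2 carbon with one H, double-bonded to O and single-bonded to carbon.
The molecule carries 3 separate instances of an aldehyde (-CHO) meeting every constraint; each maps to a distinct set of atoms, giving 3 matches.

3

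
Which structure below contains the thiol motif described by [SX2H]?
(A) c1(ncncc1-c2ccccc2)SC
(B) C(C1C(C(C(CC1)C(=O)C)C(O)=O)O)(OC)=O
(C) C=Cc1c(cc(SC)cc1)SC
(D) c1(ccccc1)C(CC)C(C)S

D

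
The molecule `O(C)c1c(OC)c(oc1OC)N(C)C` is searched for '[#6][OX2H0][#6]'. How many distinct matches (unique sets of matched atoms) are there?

3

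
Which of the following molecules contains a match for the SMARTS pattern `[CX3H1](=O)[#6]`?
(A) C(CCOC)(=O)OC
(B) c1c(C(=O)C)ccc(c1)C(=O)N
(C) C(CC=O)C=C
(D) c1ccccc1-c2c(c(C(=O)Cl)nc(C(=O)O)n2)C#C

C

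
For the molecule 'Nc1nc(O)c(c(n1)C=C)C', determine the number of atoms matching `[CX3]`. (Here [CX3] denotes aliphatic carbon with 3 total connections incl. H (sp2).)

2

The query [CX3] means: C with X3: aliphatic carbon with exactly 3 total connections.
Check the 11 heavy atoms by environment: 2× n (aromatic, X2) → no; 4× c (aromatic, X3) → no; 1× N (X3) → no; 1× O (X2) → no; 1× C (X4) → no; 2× C (X3) → match.
That gives 2 matching atoms.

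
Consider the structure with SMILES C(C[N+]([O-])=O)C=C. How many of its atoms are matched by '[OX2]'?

The query [OX2] means: aliphatic oxygen with two total connections — ether, hydroxyl, or ester single-bond O.
Check the 7 heavy atoms by environment: 2× C (X4) → no; 2× C (X3) → no; 1× N (charge +1, X3) → no; 1× O (charge -1, X1) → no; 1× O (X1) → no.
No environment satisfies the query, so 0 matching atoms.

0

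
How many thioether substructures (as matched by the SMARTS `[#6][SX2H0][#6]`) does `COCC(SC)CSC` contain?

[#6][SX2H0][#6] is the SMARTS for a thioether: an aliphatic sulfur bridging two carbons with no H on the sulfur.
The molecule carries 2 separate instances of a methylthio ether (-SCH3) meeting every constraint; each maps to a distinct set of atoms, giving 2 matches.

2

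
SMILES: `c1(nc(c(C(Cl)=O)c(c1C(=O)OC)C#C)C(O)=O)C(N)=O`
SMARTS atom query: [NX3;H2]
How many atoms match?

1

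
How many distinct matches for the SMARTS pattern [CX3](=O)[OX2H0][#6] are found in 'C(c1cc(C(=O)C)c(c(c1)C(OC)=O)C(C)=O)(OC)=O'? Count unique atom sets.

2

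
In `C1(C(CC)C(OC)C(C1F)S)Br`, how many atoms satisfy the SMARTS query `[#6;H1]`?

The query [#6;H1] means: any carbon bearing exactly one hydrogen.
Check the 12 heavy atoms by environment: 5× C (H1) → match; 1× S (H1) → no; 1× O (H0) → no; 2× C (H3) → no; 1× Br (H0) → no; 1× F (H0) → no; 1× C (H2) → no.
That gives 5 matching atoms.

5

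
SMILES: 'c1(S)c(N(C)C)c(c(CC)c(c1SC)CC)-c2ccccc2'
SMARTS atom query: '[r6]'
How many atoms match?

The query [r6] means: r6 matches atoms in a six-membered ring.
Check the 22 heavy atoms by environment: 12× c (aromatic, in 6-ring) → match; 7× C (acyclic) → no; 1× N (acyclic) → no; 2× S (acyclic) → no.
That gives 12 matching atoms.

12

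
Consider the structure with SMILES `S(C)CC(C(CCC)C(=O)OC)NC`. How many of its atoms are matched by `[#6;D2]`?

3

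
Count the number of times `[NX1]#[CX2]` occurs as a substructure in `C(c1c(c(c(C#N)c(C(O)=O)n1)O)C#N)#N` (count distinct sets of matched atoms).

3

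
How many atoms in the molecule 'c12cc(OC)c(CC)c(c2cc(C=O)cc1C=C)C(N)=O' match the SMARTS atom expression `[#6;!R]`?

7

Check the 21 heavy atoms by environment: 10× c (aromatic, in 6-ring) → no; 7× C (acyclic) → match; 3× O (acyclic) → no; 1× N (acyclic) → no.
That gives 7 matching atoms.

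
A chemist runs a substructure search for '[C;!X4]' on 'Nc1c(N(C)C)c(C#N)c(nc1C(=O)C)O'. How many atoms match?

2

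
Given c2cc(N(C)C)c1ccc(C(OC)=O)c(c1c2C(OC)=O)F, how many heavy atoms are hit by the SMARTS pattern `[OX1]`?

2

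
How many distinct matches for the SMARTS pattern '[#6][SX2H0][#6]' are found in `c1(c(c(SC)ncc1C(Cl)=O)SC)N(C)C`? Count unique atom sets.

[#6][SX2H0][#6] is the SMARTS for a thioether: an aliphatic sulfur bridging two carbons with no H on the sulfur.
The molecule carries 2 separate instances of a methylthio ether (-SCH3) meeting every constraint; each maps to a distinct set of atoms, giving 2 matches.

2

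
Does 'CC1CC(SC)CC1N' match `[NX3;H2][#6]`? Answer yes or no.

Yes

The pattern [NX3;H2][#6] describes a trivalent nitrogen with two H attached to carbon — a primary amine.
The molecule carries a primary amino group (-NH2), whose atoms satisfy every constraint of the query, so the pattern matches.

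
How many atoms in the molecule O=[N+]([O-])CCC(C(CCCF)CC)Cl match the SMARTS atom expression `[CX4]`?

Check the 14 heavy atoms by environment: 9× C (X4) → match; 1× F (X1) → no; 1× Cl (X1) → no; 1× N (charge +1, X3) → no; 1× O (charge -1, X1) → no; 1× O (X1) → no.
That gives 9 matching atoms.

9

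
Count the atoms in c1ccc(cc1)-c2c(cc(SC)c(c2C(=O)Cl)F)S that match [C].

2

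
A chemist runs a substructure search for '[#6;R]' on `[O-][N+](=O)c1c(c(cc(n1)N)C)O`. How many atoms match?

5

Check the 12 heavy atoms by environment: 1× n (aromatic, in 6-ring) → no; 5× c (aromatic, in 6-ring) → match; 1× N (charge +1, acyclic) → no; 1× O (charge -1, acyclic) → no; 2× O (acyclic) → no; 1× N (acyclic) → no; 1× C (acyclic) → no.
That gives 5 matching atoms.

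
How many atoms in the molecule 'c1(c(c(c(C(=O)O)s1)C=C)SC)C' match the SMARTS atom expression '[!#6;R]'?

1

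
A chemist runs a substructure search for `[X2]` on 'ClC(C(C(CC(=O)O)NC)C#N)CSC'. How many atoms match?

3

The query [X2] means: any atom with exactly two total connections (bonds + H).
Check the 15 heavy atoms by environment: 7× C (X4) → no; 1× C (X3) → no; 1× O (X1) → no; 1× O (X2) → match; 1× N (X3) → no; 1× C (X2) → match; 1× N (X1) → no; 1× S (X2) → match; 1× Cl (X1) → no.
Summing the matching environments: 1 + 1 + 1 = 3 matching atoms.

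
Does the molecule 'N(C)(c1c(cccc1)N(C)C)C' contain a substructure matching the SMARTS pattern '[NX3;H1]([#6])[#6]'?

No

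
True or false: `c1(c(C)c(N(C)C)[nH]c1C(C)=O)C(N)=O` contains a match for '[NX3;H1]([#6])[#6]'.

False

The pattern [NX3;H1]([#6])[#6] describes a trivalent nitrogen with one H, bonded to two carbons — a secondary amine.
The closest candidate here is a primary amide (-C(=O)NH2), but the -C(=O)NH2 nitrogen has H2, not H1. No other fragment satisfies the full query, so there is no match.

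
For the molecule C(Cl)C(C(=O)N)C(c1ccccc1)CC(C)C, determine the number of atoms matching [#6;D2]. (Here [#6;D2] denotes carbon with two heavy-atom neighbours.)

7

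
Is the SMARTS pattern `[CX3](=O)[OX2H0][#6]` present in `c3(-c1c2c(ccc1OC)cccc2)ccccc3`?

No

The pattern [CX3](=O)[OX2H0][#6] describes a carbonyl carbon bonded to an oxygen that is itself bonded to carbon (no H on that O) — an ester.
The closest candidate here is a methoxy ether (-OCH3), but the ether oxygen is not adjacent to a C=O carbon. No other fragment satisfies the full query, so there is no match.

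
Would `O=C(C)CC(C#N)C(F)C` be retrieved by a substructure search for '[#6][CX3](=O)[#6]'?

Yes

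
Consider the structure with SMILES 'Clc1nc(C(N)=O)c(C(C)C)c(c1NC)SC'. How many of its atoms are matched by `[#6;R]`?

5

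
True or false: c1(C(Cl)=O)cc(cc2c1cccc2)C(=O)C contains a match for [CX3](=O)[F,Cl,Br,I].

True

The pattern [CX3](=O)[F,Cl,Br,I] describes a carbonyl carbon bonded to a halogen — an acyl halide.
The molecule carries an acyl chloride (-C(=O)Cl), whose atoms satisfy every constraint of the query, so the pattern matches.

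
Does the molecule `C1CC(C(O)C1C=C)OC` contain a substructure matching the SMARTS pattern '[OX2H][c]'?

No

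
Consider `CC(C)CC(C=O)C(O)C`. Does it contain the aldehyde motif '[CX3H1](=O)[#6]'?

The pattern [CX3H1](=O)[#6] describes an sp2 carbon with one H, double-bonded to O and single-bonded to carbon — an aldehyde.
The molecule carries an aldehyde (-CHO), whose atoms satisfy every constraint of the query, so the pattern matches.

Yes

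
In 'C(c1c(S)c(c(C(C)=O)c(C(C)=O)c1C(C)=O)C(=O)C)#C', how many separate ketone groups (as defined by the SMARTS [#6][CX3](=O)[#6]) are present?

4

[#6][CX3](=O)[#6] is the SMARTS for a ketone: a carbonyl carbon (no H) flanked by two carbons.
The molecule carries 4 separate instances of an acetyl/ketone group (-C(=O)CH3) meeting every constraint; each maps to a distinct set of atoms, giving 4 matches.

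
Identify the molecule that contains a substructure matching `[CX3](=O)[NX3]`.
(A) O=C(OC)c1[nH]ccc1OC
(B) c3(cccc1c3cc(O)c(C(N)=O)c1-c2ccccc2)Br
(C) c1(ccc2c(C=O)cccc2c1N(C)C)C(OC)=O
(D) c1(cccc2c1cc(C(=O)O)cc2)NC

B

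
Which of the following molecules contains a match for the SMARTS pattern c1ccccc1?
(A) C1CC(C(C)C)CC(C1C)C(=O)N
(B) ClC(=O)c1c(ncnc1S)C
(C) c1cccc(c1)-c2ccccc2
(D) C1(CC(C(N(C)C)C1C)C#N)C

C

c1ccccc1 describes six aromatic carbons in a ring (a benzene ring).
(A) has a methyl group (-CH3) but no six-membered all-carbon aromatic ring is present.
(B) has a methyl group (-CH3) but no six-membered all-carbon aromatic ring is present.
(C) contains a phenyl ring, which satisfies every atom and bond constraint.
(D) has a methyl group (-CH3) but no six-membered all-carbon aromatic ring is present.
So the answer is (C).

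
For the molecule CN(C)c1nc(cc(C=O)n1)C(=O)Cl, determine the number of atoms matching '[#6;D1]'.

2

The query [#6;D1] means: carbon bonded to exactly one heavy atom.
Check the 14 heavy atoms by environment: 2× n (aromatic, D2) → no; 3× c (aromatic, D3) → no; 1× c (aromatic, D2) → no; 1× C (D3) → no; 2× O (D1) → no; 1× Cl (D1) → no; 1× C (D2) → no; 1× N (D3) → no; 2× C (D1) → match.
That gives 2 matching atoms.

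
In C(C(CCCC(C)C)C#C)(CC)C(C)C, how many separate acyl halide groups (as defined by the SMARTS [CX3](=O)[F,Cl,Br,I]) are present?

[CX3](=O)[F,Cl,Br,I] is the SMARTS for an acyl halide: a carbonyl carbon bonded to a halogen.
No fragment in the molecule satisfies every constraint, giving 0 matches.

0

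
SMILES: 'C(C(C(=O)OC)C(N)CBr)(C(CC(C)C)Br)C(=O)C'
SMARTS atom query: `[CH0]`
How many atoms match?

The query [CH0] means: aliphatic carbon with no attached hydrogen.
Check the 19 heavy atoms by environment: 2× C (H2) → no; 5× C (H1) → no; 2× C (H0) → match; 3× O (H0) → no; 4× C (H3) → no; 2× Br (H0) → no; 1× N (H2) → no.
That gives 2 matching atoms.

2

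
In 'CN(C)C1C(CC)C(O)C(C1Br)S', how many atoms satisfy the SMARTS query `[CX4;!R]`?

4

The query [CX4;!R] means: aliphatic carbon with four total connections, not in a ring.
Check the 13 heavy atoms by environment: 5× C (X4, in 5-ring) → no; 1× N (X3, acyclic) → no; 4× C (X4, acyclic) → match; 1× O (X2, acyclic) → no; 1× Br (X1, acyclic) → no; 1× S (X2, acyclic) → no.
That gives 4 matching atoms.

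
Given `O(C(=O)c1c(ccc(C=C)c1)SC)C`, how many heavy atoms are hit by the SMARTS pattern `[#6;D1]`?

3

The query [#6;D1] means: carbon bonded to exactly one heavy atom.
Check the 14 heavy atoms by environment: 3× c (aromatic, D2) → no; 3× c (aromatic, D3) → no; 1× S (D2) → no; 3× C (D1) → match; 1× C (D2) → no; 1× C (D3) → no; 1× O (D1) → no; 1× O (D2) → no.
That gives 3 matching atoms.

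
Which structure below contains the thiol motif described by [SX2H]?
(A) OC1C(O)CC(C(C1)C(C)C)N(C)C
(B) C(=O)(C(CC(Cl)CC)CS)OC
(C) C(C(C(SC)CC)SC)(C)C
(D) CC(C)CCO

B

[SX2H] describes an aliphatic sulfur with two connections, one being H (a thiol).
(A) has a hydroxyl group (-OH) but it is an -OH, not an -SH.
(B) contains a thiol (-SH), which satisfies every atom and bond constraint.
(C) has a methylthio ether (-SCH3) but the sulfur has H0 (bonded to two carbons), not H1.
(D) has a hydroxyl group (-OH) but it is an -OH, not an -SH.
So the answer is (B).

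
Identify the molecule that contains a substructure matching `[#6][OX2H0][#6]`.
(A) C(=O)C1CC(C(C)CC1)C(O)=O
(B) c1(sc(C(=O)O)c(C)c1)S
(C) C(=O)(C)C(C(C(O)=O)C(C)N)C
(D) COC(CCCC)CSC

D

[#6][OX2H0][#6] describes an aliphatic oxygen bridging two carbons with no H on the oxygen (an ether).
(A) has a carboxylic acid group (-C(=O)OH) but the -OH oxygen has H1; the =O is OX1, not OX2.
(B) has a carboxylic acid group (-C(=O)OH) but the -OH oxygen has H1; the =O is OX1, not OX2.
(C) has a carboxylic acid group (-C(=O)OH) but the -OH oxygen has H1; the =O is OX1, not OX2.
(D) contains a methoxy ether (-OCH3), which satisfies every atom and bond constraint.
So the answer is (D).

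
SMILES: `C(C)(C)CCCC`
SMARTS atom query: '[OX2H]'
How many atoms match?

Check the 7 heavy atoms by environment: 3× C (H2, X4) → no; 3× C (H3, X4) → no; 1× C (H1, X4) → no.
No environment satisfies the query, so 0 matching atoms.

0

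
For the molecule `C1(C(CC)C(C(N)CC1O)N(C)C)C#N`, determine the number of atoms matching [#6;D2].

3

The query [#6;D2] means: any carbon bonded to exactly two heavy atoms.
Check the 15 heavy atoms by environment: 5× C (D3) → no; 3× C (D2) → match; 1× N (D3) → no; 3× C (D1) → no; 2× N (D1) → no; 1× O (D1) → no.
That gives 3 matching atoms.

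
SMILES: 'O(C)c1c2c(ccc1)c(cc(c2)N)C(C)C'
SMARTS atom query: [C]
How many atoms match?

The query [C] means: uppercase C matches aliphatic (non-aromatic) carbon only.
Check the 16 heavy atoms by environment: 10× c (aromatic) → no; 4× C → match; 1× N → no; 1× O → no.
That gives 4 matching atoms.

4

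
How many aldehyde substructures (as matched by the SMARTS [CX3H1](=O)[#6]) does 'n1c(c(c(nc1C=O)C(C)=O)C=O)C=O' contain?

[CX3H1](=O)[#6] is the SMARTS for an aldehyde: an sp2 carbon with one H, double-bonded to O and single-bonded to carbon.
The molecule carries 3 separate instances of an aldehyde (-CHO) meeting every constraint; each maps to a distinct set of atoms, giving 3 matches.

3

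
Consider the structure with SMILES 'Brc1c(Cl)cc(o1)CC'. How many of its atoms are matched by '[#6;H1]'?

The query [#6;H1] means: any carbon bearing exactly one hydrogen.
Check the 9 heavy atoms by environment: 1× o (aromatic, H0) → no; 3× c (aromatic, H0) → no; 1× c (aromatic, H1) → match; 1× Cl (H0) → no; 1× C (H2) → no; 1× C (H3) → no; 1× Br (H0) → no.
That gives 1 matching atom.

1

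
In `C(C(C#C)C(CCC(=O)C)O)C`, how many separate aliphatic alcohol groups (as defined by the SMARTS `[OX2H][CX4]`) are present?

[OX2H][CX4] is the SMARTS for an aliphatic alcohol: a hydroxyl oxygen bound to an sp3 (X4) carbon.
Exactly one fragment in the molecule meets all constraints, giving 1 match.

1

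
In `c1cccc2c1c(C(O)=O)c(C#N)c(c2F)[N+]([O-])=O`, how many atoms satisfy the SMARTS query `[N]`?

The query [N] means: uppercase N matches aliphatic (non-aromatic) nitrogen only.
Check the 19 heavy atoms by environment: 10× c (aromatic) → no; 2× C → no; 3× O → no; 1× F → no; 1× N (charge +1) → match; 1× O (charge -1) → no; 1× N → match.
Summing the matching environments: 1 + 1 = 2 matching atoms.

2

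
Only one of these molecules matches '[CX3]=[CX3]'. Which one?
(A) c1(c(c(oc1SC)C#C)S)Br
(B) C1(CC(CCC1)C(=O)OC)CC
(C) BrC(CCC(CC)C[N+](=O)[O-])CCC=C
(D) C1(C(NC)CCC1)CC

[CX3]=[CX3] describes a non-aromatic C=C double bond between two sp2 carbons (an alkene).
(A) has an ethynyl group (-C#CH) but the C-C bond is a triple bond, not a double bond.
(B) has an ethyl group (-CH2CH3) but its C-C bond is a single bond between CX4 carbons, not CX3=CX3.
(C) contains a vinyl group (-CH=CH2), which satisfies every atom and bond constraint.
(D) has an ethyl group (-CH2CH3) but its C-C bond is a single bond between CX4 carbons, not CX3=CX3.
So the answer is (C).

C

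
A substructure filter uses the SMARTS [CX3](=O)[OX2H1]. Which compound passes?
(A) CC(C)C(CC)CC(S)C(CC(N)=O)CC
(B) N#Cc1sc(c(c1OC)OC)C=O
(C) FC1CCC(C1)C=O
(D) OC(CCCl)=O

D

[CX3](=O)[OX2H1] describes an sp2 carbon double-bonded to O and single-bonded to an -OH oxygen (a carboxylic acid).
(A) has a primary amide (-C(=O)NH2) but the carbonyl is bonded to N, not to an -OH oxygen.
(B) has an aldehyde (-CHO) but there is no singly-bonded oxygen on the carbonyl carbon.
(C) has an aldehyde (-CHO) but there is no singly-bonded oxygen on the carbonyl carbon.
(D) contains a carboxylic acid group (-C(=O)OH), which satisfies every atom and bond constraint.
So the answer is (D).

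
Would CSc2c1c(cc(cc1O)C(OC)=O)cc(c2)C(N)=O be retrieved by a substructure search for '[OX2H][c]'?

The pattern [OX2H][c] describes a hydroxyl oxygen attached to an aromatic carbon — a phenol.
The molecule carries a hydroxyl group (-OH), whose atoms satisfy every constraint of the query, so the pattern matches.

Yes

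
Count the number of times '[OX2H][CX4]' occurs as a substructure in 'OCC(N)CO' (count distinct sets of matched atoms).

2

[OX2H][CX4] is the SMARTS for an aliphatic alcohol: a hydroxyl oxygen bound to an sp3 (X4) carbon.
The molecule carries 2 separate instances of a hydroxyl group (-OH) meeting every constraint; each maps to a distinct set of atoms, giving 2 matches.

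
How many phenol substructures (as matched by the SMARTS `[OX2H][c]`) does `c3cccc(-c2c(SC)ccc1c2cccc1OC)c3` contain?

0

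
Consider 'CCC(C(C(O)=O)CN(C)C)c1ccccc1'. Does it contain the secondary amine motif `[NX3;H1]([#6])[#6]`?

No

The pattern [NX3;H1]([#6])[#6] describes a trivalent nitrogen with one H, bonded to two carbons — a secondary amine.
The closest candidate here is a dimethylamino group (-N(CH3)2), but the nitrogen has H0, not H1. No other fragment satisfies the full query, so there is no match.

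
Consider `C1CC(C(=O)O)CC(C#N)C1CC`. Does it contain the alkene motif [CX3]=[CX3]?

No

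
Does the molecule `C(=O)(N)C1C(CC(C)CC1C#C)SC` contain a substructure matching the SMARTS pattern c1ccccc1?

No

The pattern c1ccccc1 describes six aromatic carbons in a ring — a benzene ring.
The closest candidate here is a methyl group (-CH3), but no six-membered all-carbon aromatic ring is present. No other fragment satisfies the full query, so there is no match.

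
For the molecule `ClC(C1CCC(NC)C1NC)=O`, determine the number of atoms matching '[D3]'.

Check the 12 heavy atoms by environment: 4× C (D3) → match; 2× C (D2) → no; 2× N (D2) → no; 2× C (D1) → no; 1× O (D1) → no; 1× Cl (D1) → no.
That gives 4 matching atoms.

4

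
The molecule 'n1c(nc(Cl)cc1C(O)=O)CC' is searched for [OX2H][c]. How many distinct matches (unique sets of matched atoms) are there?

[OX2H][c] is the SMARTS for a phenol: a hydroxyl oxygen attached to an aromatic carbon.
No fragment in the molecule satisfies every constraint, giving 0 matches.

0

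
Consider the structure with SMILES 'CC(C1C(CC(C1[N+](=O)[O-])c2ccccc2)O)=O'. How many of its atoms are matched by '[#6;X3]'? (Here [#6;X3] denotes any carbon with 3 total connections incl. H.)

The query [#6;X3] means: any carbon (aromatic or not) with three total connections.
Check the 18 heavy atoms by environment: 6× C (X4) → no; 6× c (aromatic, X3) → match; 1× O (X2) → no; 1× C (X3) → match; 2× O (X1) → no; 1× N (charge +1, X3) → no; 1× O (charge -1, X1) → no.
Summing the matching environments: 6 + 1 = 7 matching atoms.

7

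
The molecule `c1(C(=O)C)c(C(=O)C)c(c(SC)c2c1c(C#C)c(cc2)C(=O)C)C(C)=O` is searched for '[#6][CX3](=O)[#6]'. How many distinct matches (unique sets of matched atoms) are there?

4

[#6][CX3](=O)[#6] is the SMARTS for a ketone: a carbonyl carbon (no H) flanked by two carbons.
The molecule carries 4 separate instances of an acetyl/ketone group (-C(=O)CH3) meeting every constraint; each maps to a distinct set of atoms, giving 4 matches.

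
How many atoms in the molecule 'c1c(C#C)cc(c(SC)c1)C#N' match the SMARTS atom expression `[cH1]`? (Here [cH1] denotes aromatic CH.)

3

The query [cH1] means: aromatic carbon bearing exactly one hydrogen.
Check the 12 heavy atoms by environment: 3× c (aromatic, H0) → no; 3× c (aromatic, H1) → match; 1× S (H0) → no; 1× C (H3) → no; 2× C (H0) → no; 1× N (H0) → no; 1× C (H1) → no.
That gives 3 matching atoms.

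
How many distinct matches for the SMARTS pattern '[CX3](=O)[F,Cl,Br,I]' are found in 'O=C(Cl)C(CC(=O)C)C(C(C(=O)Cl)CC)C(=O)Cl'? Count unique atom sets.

[CX3](=O)[F,Cl,Br,I] is the SMARTS for an acyl halide: a carbonyl carbon bonded to a halogen.
The molecule carries 3 separate instances of an acyl chloride (-C(=O)Cl) meeting every constraint; each maps to a distinct set of atoms, giving 3 matches.

3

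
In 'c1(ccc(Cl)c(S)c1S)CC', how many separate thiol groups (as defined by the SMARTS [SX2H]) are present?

[SX2H] is the SMARTS for a thiol: an aliphatic sulfur with two connections, one being H.
The molecule carries 2 separate instances of a thiol (-SH) meeting every constraint; each maps to a distinct set of atoms, giving 2 matches.

2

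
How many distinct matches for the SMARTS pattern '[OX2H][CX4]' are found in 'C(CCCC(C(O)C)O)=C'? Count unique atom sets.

2

[OX2H][CX4] is the SMARTS for an aliphatic alcohol: a hydroxyl oxygen bound to an sp3 (X4) carbon.
The molecule carries 2 separate instances of a hydroxyl group (-OH) meeting every constraint; each maps to a distinct set of atoms, giving 2 matches.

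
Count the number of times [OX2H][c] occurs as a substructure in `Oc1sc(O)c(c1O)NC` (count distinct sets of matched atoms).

3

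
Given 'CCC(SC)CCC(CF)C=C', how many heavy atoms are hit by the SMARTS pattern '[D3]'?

The query [D3] means: atom with exactly three heavy-atom neighbours.
Check the 12 heavy atoms by environment: 3× C (D1) → no; 5× C (D2) → no; 2× C (D3) → match; 1× F (D1) → no; 1× S (D2) → no.
That gives 2 matching atoms.

2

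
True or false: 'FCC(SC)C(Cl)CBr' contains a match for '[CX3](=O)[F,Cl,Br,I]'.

False

The pattern [CX3](=O)[F,Cl,Br,I] describes a carbonyl carbon bonded to a halogen — an acyl halide.
The closest candidate here is a chloro substituent, but the Cl is not on a carbonyl carbon. No other fragment satisfies the full query, so there is no match.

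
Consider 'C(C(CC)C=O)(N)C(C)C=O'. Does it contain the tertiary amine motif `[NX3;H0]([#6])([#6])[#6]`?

No

The pattern [NX3;H0]([#6])([#6])[#6] describes a trivalent nitrogen with no H, bonded to three carbons — a tertiary amine.
The closest candidate here is a primary amino group (-NH2), but the nitrogen has H2, not H0 with three carbons. No other fragment satisfies the full query, so there is no match.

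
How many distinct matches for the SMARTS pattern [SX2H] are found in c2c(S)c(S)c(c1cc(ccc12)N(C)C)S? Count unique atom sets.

[SX2H] is the SMARTS for a thiol: an aliphatic sulfur with two connections, one being H.
The molecule carries 3 separate instances of a thiol (-SH) meeting every constraint; each maps to a distinct set of atoms, giving 3 matches.

3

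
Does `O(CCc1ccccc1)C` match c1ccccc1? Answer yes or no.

Yes

The pattern c1ccccc1 describes six aromatic carbons in a ring — a benzene ring.
The molecule carries a phenyl ring, whose atoms satisfy every constraint of the query, so the pattern matches.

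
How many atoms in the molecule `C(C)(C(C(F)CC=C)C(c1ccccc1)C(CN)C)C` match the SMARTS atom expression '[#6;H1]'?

Check the 20 heavy atoms by environment: 3× C (H2) → no; 6× C (H1) → match; 3× C (H3) → no; 1× F (H0) → no; 1× N (H2) → no; 1× c (aromatic, H0) → no; 5× c (aromatic, H1) → match.
Summing the matching environments: 6 + 5 = 11 matching atoms.

11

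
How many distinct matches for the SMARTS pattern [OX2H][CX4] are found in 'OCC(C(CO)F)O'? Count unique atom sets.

[OX2H][CX4] is the SMARTS for an aliphatic alcohol: a hydroxyl oxygen bound to an sp3 (X4) carbon.
The molecule carries 3 separate instances of a hydroxyl group (-OH) meeting every constraint; each maps to a distinct set of atoms, giving 3 matches.

3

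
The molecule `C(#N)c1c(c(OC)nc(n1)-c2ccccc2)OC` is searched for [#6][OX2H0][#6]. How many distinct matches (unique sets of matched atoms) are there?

2

[#6][OX2H0][#6] is the SMARTS for an ether: an aliphatic oxygen bridging two carbons with no H on the oxygen.
The molecule carries 2 separate instances of a methoxy ether (-OCH3) meeting every constraint; each maps to a distinct set of atoms, giving 2 matches.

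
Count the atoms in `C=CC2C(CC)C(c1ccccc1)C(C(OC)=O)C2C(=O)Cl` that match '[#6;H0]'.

3

The query [#6;H0] means: any carbon with no attached hydrogen.
Check the 22 heavy atoms by environment: 6× C (H1) → no; 2× C (H0) → match; 3× O (H0) → no; 1× Cl (H0) → no; 2× C (H2) → no; 2× C (H3) → no; 1× c (aromatic, H0) → match; 5× c (aromatic, H1) → no.
Summing the matching environments: 2 + 1 = 3 matching atoms.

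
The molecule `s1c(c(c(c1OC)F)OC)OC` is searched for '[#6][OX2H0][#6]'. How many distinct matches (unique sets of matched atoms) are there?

3

[#6][OX2H0][#6] is the SMARTS for an ether: an aliphatic oxygen bridging two carbons with no H on the oxygen.
The molecule carries 3 separate instances of a methoxy ether (-OCH3) meeting every constraint; each maps to a distinct set of atoms, giving 3 matches.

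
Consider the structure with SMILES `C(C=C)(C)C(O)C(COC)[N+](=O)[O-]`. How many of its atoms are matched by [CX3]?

2

Check the 13 heavy atoms by environment: 6× C (X4) → no; 2× O (X2) → no; 1× N (charge +1, X3) → no; 1× O (charge -1, X1) → no; 1× O (X1) → no; 2× C (X3) → match.
That gives 2 matching atoms.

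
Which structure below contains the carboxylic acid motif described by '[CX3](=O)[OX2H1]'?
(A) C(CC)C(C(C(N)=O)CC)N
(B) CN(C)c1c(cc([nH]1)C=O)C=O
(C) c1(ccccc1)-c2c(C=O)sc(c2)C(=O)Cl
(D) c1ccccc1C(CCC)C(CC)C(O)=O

D

[CX3](=O)[OX2H1] describes an sp2 carbon double-bonded to O and single-bonded to an -OH oxygen (a carboxylic acid).
(A) has a primary amide (-C(=O)NH2) but the carbonyl is bonded to N, not to an -OH oxygen.
(B) has an aldehyde (-CHO) but there is no singly-bonded oxygen on the carbonyl carbon.
(C) has an aldehyde (-CHO) but there is no singly-bonded oxygen on the carbonyl carbon.
(D) contains a carboxylic acid group (-C(=O)OH), which satisfies every atom and bond constraint.
So the answer is (D).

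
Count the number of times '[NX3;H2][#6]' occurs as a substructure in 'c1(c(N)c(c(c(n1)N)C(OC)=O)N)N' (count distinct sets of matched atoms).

4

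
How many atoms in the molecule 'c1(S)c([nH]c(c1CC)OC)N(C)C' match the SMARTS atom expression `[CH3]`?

The query [CH3] means: aliphatic carbon with exactly three hydrogens.
Check the 13 heavy atoms by environment: 1× n (aromatic, H1) → no; 4× c (aromatic, H0) → no; 1× N (H0) → no; 4× C (H3) → match; 1× S (H1) → no; 1× O (H0) → no; 1× C (H2) → no.
That gives 4 matching atoms.

4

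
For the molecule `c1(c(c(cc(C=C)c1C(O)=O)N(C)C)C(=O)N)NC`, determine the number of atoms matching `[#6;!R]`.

The query [#6;!R] means: carbon not in any ring.
Check the 19 heavy atoms by environment: 6× c (aromatic, in 6-ring) → no; 7× C (acyclic) → match; 3× O (acyclic) → no; 3× N (acyclic) → no.
That gives 7 matching atoms.

7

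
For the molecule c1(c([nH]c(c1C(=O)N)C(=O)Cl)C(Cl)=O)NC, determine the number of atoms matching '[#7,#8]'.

6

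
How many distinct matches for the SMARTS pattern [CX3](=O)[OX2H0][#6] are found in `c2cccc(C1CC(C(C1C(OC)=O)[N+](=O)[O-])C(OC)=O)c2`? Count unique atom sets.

[CX3](=O)[OX2H0][#6] is the SMARTS for an ester: a carbonyl carbon bonded to an oxygen that is itself bonded to carbon (no H on that O).
The molecule carries 2 separate instances of a methyl-ester group (-C(=O)OCH3) meeting every constraint; each maps to a distinct set of atoms, giving 2 matches.

2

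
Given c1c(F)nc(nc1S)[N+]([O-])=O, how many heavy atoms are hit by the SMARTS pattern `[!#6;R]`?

2

The query [!#6;R] means: non-carbon atom that is part of a ring.
Check the 11 heavy atoms by environment: 2× n (aromatic, in 6-ring) → match; 4× c (aromatic, in 6-ring) → no; 1× F (acyclic) → no; 1× S (acyclic) → no; 1× N (charge +1, acyclic) → no; 1× O (charge -1, acyclic) → no; 1× O (acyclic) → no.
That gives 2 matching atoms.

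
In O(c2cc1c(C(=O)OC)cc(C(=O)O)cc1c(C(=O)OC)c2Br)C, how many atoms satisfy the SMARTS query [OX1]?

3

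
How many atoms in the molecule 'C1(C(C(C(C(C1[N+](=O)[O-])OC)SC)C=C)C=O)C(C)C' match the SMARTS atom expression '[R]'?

6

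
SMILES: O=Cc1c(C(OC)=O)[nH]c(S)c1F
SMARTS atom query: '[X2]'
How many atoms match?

2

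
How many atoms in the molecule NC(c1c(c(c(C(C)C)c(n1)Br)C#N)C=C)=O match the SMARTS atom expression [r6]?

The query [r6] means: r6 matches atoms in a six-membered ring.
Check the 17 heavy atoms by environment: 1× n (aromatic, in 6-ring) → match; 5× c (aromatic, in 6-ring) → match; 7× C (acyclic) → no; 2× N (acyclic) → no; 1× O (acyclic) → no; 1× Br (acyclic) → no.
Summing the matching environments: 1 + 5 = 6 matching atoms.

6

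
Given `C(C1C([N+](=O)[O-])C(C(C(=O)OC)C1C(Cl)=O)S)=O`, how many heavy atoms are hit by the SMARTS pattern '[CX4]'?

Check the 18 heavy atoms by environment: 6× C (X4) → match; 3× C (X3) → no; 4× O (X1) → no; 1× O (X2) → no; 1× Cl (X1) → no; 1× S (X2) → no; 1× N (charge +1, X3) → no; 1× O (charge -1, X1) → no.
That gives 6 matching atoms.

6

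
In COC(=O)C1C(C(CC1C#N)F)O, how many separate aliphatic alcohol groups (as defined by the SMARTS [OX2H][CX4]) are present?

1

[OX2H][CX4] is the SMARTS for an aliphatic alcohol: a hydroxyl oxygen bound to an sp3 (X4) carbon.
Exactly one fragment in the molecule meets all constraints, giving 1 match.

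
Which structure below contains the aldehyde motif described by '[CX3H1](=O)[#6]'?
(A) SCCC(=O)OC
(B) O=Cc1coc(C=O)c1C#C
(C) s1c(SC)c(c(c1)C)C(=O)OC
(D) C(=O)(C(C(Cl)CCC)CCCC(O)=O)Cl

B

[CX3H1](=O)[#6] describes an sp2 carbon with one H, double-bonded to O and single-bonded to carbon (an aldehyde).
(A) has a methyl-ester group (-C(=O)OCH3) but the carbonyl carbon has H0, not H1.
(B) contains an aldehyde (-CHO), which satisfies every atom and bond constraint.
(C) has a methyl-ester group (-C(=O)OCH3) but the carbonyl carbon has H0, not H1.
(D) has a carboxylic acid group (-C(=O)OH) but the carbonyl carbon has H0 and is bonded to O, not H1.
So the answer is (B).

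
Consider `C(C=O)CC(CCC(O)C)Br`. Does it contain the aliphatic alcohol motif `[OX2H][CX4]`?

The pattern [OX2H][CX4] describes a hydroxyl oxygen bound to an sp3 (X4) carbon — an aliphatic alcohol.
The molecule carries a hydroxyl group (-OH), whose atoms satisfy every constraint of the query, so the pattern matches.

Yes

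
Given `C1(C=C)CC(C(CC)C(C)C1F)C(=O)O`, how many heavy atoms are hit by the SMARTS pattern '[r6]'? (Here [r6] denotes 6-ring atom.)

The query [r6] means: r6 matches atoms in a six-membered ring.
Check the 15 heavy atoms by environment: 6× C (in 6-ring) → match; 6× C (acyclic) → no; 2× O (acyclic) → no; 1× F (acyclic) → no.
That gives 6 matching atoms.

6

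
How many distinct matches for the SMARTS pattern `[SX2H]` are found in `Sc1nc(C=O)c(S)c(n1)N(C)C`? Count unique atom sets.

2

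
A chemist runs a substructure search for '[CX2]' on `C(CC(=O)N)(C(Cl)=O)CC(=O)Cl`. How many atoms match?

Check the 12 heavy atoms by environment: 3× C (X4) → no; 3× C (X3) → no; 3× O (X1) → no; 2× Cl (X1) → no; 1× N (X3) → no.
No environment satisfies the query, so 0 matching atoms.

0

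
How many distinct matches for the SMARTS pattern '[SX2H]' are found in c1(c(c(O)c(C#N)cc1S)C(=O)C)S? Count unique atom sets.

[SX2H] is the SMARTS for a thiol: an aliphatic sulfur with two connections, one being H.
The molecule carries 2 separate instances of a thiol (-SH) meeting every constraint; each maps to a distinct set of atoms, giving 2 matches.

2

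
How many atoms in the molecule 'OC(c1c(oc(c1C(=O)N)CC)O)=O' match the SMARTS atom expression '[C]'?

The query [C] means: uppercase C matches aliphatic (non-aromatic) carbon only.
Check the 14 heavy atoms by environment: 1× o (aromatic) → no; 4× c (aromatic) → no; 4× C → match; 4× O → no; 1× N → no.
That gives 4 matching atoms.

4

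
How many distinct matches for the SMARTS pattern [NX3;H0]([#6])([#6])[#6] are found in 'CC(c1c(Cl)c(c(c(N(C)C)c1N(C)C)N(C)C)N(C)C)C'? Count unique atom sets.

[NX3;H0]([#6])([#6])[#6] is the SMARTS for a tertiary amine: a trivalent nitrogen with no H, bonded to three carbons.
The molecule carries 4 separate instances of a dimethylamino group (-N(CH3)2) meeting every constraint; each maps to a distinct set of atoms, giving 4 matches.

4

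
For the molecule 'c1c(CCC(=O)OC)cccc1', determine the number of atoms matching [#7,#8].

2

The query [#7,#8] means: nitrogen or oxygen (comma = OR).
Check the 12 heavy atoms by environment: 4× C → no; 2× O → match; 6× c (aromatic) → no.
That gives 2 matching atoms.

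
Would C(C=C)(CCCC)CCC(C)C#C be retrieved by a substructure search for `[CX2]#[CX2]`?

The pattern [CX2]#[CX2] describes a carbon-carbon triple bond — an alkyne.
The molecule carries an ethynyl group (-C#CH), whose atoms satisfy every constraint of the query, so the pattern matches.

Yes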